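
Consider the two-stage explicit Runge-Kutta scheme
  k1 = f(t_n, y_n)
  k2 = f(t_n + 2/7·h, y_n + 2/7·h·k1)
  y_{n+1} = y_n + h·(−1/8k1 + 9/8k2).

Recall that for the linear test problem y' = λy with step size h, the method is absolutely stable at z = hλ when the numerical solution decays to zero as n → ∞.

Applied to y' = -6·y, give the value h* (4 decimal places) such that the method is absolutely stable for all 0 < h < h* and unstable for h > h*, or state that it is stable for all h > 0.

(-3.1111,0); λ=-6 ⇒ h* = (28/9)/6 = 0.5185.

With y'=λy (z=hλ):
  k1=λy_n ⇒ h·k1=z·y_n;  k2=λ(1+2/7z)y_n ⇒ h·k2=z(1+2/7z)y_n
  y_{n+1}/y_n = 1 − 1/8z + 9/8z(1+2/7z) = 1 + z + 9/28z²
  so R(z) = 1 + z + 9/28z².

Boundary: |R(x)|=1, x<0.
x=-1.4: |R|=0.2300
R=1: x+9/28x²=0 ⇒ x=−28/9=-3.1111; min R=1−1/(4·9/28)=0.2222>−1
Confirm numerically:
  x=-2.451: |R|=0.47995 <1
  x=-2.013: |R|=0.28948 <1
  x=-1.358: |R|=0.23477 <1
  x=-3.397: |R|=1.31216 >1
  x=-3.249: |R|=1.14400 >1
So |R|<1 on (-3.1111, 0).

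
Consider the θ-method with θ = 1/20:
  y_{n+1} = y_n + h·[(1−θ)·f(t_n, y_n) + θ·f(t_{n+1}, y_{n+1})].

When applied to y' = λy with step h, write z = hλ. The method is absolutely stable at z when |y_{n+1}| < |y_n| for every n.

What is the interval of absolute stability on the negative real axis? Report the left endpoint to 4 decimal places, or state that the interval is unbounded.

Set f=λy, z=hλ:
  y_{n+1} = y_n + z·[19/20·y_n + 1/20·y_{n+1}] ⇒ (1 − 1/20z)y_{n+1} = (1 + 19/20z)y_n
  R(z) = (1 + 19/20z)/(1 − 1/20z).

Find x<0 with |R(x)|<1.
x=-1.16: |R|=0.0964
R=−1: 1+19/20x = −1+1/20x ⇒ -9/10x=2 ⇒ x=2/(-9/10)=-2.2222
Confirm numerically:
  x=-1.883: |R|=0.72097 <1
  x=-1.143: |R|=0.08121 <1
  x=-1.134: |R|=0.07315 <1
  x=-2.702: |R|=1.38041 >1
  x=-2.532: |R|=1.24747 >1
Interval (-2.2222, 0).

(-2.2222, 0).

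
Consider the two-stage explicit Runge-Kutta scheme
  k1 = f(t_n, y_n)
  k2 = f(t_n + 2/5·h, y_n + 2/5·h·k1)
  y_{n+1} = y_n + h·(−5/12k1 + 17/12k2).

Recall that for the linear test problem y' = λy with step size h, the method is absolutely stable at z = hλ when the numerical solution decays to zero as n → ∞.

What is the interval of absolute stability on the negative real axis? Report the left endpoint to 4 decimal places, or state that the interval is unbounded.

Set f=λy, z=hλ:
  k1=λy_n ⇒ h·k1=z·y_n;  k2=λ(1+2/5z)y_n ⇒ h·k2=z(1+2/5z)y_n
  y_{n+1}/y_n = 1 − 5/12z + 17/12z(1+2/5z) = 1 + z + 17/30z²
  Hence R(z) = 1 + z + 17/30z².

Solve |R(x)|<1 on ℝ⁻.
x=-1.32: |R|=0.6674
R=1: x+17/30x²=0 ⇒ x=−30/17=-1.7647; min R=1−1/(4·17/30)=0.5588>−1
Confirm numerically:
  x=-1.327: |R|=0.67086 <1
  x=-1.260: |R|=0.63964 <1
  x=-0.891: |R|=0.55887 <1
  x=-2.265: |R|=1.64213 >1
  x=-2.062: |R|=1.34738 >1
Stable set (-1.7647, 0).

(-1.7647, 0).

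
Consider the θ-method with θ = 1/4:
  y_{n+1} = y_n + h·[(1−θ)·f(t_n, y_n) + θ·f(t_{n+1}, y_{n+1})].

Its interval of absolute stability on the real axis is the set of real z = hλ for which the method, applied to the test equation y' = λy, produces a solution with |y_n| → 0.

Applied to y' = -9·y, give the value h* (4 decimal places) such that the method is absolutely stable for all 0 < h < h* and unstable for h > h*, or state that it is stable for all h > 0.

(-4.0000,0); λ=-9 ⇒ h* = (4)/9 = 0.4444.

Set f=λy, z=hλ:
  y_{n+1} = y_n + z·[3/4·y_n + 1/4·y_{n+1}] ⇒ (1 − 1/4z)y_{n+1} = (1 + 3/4z)y_n
  so R(z) = (1 + 3/4z)/(1 − 1/4z).

Need |R(x)|<1, x<0.
x=-1.49: |R|=0.0856
R=−1: 1+3/4x = −1+1/4x ⇒ -1/2x=2 ⇒ x=2/(-1/2)=-4.0000
Confirm numerically:
  x=-2.286: |R|=0.45466 <1
  x=-2.252: |R|=0.44082 <1
  x=-1.730: |R|=0.20768 <1
  x=-1.637: |R|=0.16161 <1
  x=-4.482: |R|=1.11365 >1
  x=-4.466: |R|=1.11009 >1
Interval (-4.0000, 0).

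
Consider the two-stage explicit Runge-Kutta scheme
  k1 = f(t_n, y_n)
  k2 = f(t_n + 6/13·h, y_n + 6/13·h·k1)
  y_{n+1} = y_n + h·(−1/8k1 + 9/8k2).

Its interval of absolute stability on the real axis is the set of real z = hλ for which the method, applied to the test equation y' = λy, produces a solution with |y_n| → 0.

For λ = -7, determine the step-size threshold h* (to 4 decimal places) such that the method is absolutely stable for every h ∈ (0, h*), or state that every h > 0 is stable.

(-1.9259,0); λ=-7 ⇒ h* = (52/27)/7 = 0.2751.

Set f=λy, z=hλ:
  k1=λy_n ⇒ h·k1=z·y_n;  k2=λ(1+6/13z)y_n ⇒ h·k2=z(1+6/13z)y_n
  y_{n+1}/y_n = 1 − 1/8z + 9/8z(1+6/13z) = 1 + z + 27/52z²
  Hence R(z) = 1 + z + 27/52z².

Need |R(x)|<1, x<0.
x=-1.76: |R|=0.8484
R=1: x+27/52x²=0 ⇒ x=−52/27=-1.9259; min R=1−1/(4·27/52)=0.5185>−1
Confirm numerically:
  x=-1.848: |R|=0.92523 <1
  x=-1.304: |R|=0.57891 <1
  x=-1.066: |R|=0.52403 <1
  x=-0.988: |R|=0.51884 <1
  x=-2.482: |R|=1.71663 >1
  x=-2.132: |R|=1.22812 >1
Interval (-1.9259, 0).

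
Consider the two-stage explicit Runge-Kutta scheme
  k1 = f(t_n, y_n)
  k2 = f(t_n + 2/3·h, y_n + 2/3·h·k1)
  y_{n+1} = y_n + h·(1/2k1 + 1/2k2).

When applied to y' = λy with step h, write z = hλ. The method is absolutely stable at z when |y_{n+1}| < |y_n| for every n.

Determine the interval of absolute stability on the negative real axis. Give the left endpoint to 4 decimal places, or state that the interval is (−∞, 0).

On y'=λy, z=hλ:
  k1=λy_n ⇒ h·k1=z·y_n;  k2=λ(1+2/3z)y_n ⇒ h·k2=z(1+2/3z)y_n
  y_{n+1}/y_n = 1 + 1/2z + 1/2z(1+2/3z) = 1 + z + 1/3z²
  R(z) = 1 + z + 1/3z².

Need |R(x)|<1, x<0.
x=-1.78: |R|=0.2761
R=1: x+1/3x²=0 ⇒ x=−3=-3.0000; min R=1−1/(4·1/3)=0.2500>−1
Confirm numerically:
  x=-2.942: |R|=0.94312 <1
  x=-2.856: |R|=0.86291 <1
  x=-1.677: |R|=0.26044 <1
  x=-3.590: |R|=1.70603 >1
  x=-3.263: |R|=1.28606 >1
  x=-3.182: |R|=1.19304 >1
So |R|<1 on (-3.0000, 0).

(-3.0000, 0).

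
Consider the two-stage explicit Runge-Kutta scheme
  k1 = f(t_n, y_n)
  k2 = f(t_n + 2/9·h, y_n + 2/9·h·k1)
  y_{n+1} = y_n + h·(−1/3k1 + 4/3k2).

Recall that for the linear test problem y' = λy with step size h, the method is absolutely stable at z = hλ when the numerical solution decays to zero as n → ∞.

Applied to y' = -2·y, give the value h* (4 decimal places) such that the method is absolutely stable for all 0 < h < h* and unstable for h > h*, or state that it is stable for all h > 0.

(-3.3750,0); λ=-2 ⇒ h* = (27/8)/2 = 1.6875.

Test eqn y'=λy, z=hλ:
  k1=λy_n ⇒ h·k1=z·y_n;  k2=λ(1+2/9z)y_n ⇒ h·k2=z(1+2/9z)y_n
  y_{n+1}/y_n = 1 − 1/3z + 4/3z(1+2/9z) = 1 + z + 8/27z²
  Hence R(z) = 1 + z + 8/27z².

Need |R(x)|<1, x<0.
x=-0.32: |R|=0.7103
R=1: x+8/27x²=0 ⇒ x=−27/8=-3.3750; min R=1−1/(4·8/27)=0.1562>−1
Confirm numerically:
  x=-2.956: |R|=0.63302 <1
  x=-2.313: |R|=0.27218 <1
  x=-1.360: |R|=0.18803 <1
  x=-3.928: |R|=1.64361 >1
  x=-3.839: |R|=1.52779 >1
  x=-3.619: |R|=1.26164 >1
So |R|<1 on (-3.3750, 0).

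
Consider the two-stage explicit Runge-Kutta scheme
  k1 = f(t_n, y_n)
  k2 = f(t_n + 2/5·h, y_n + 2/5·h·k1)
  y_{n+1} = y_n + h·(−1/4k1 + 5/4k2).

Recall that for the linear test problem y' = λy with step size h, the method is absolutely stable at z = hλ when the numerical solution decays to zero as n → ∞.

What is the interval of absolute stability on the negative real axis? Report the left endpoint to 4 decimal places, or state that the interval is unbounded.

On y'=λy, z=hλ:
  k1=λy_n ⇒ h·k1=z·y_n;  k2=λ(1+2/5z)y_n ⇒ h·k2=z(1+2/5z)y_n
  y_{n+1}/y_n = 1 − 1/4z + 5/4z(1+2/5z) = 1 + z + 1/2z²
  so R(z) = 1 + z + 1/2z².

Find x<0 with |R(x)|<1.
x=-1.04: |R|=0.5008
R=1: x+1/2x²=0 ⇒ x=−2=-2.0000; min R=1−1/(4·1/2)=0.5000>−1
Confirm numerically:
  x=-1.914: |R|=0.91770 <1
  x=-1.703: |R|=0.74710 <1
  x=-0.958: |R|=0.50088 <1
  x=-2.446: |R|=1.54546 >1
  x=-2.445: |R|=1.54401 >1
  x=-2.223: |R|=1.24786 >1
So |R|<1 on (-2.0000, 0).

(-2.0000, 0).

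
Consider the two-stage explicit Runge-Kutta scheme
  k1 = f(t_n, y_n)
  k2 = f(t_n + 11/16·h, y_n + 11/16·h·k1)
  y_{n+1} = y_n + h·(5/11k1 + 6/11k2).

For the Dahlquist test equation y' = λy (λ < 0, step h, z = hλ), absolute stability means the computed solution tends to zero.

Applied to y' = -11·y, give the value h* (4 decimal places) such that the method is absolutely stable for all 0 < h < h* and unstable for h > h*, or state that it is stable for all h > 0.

(-2.6667,0); λ=-11 ⇒ h* = (8/3)/11 = 0.2424.

Set f=λy, z=hλ:
  k1=λy_n ⇒ h·k1=z·y_n;  k2=λ(1+11/16z)y_n ⇒ h·k2=z(1+11/16z)y_n
  y_{n+1}/y_n = 1 + 5/11z + 6/11z(1+11/16z) = 1 + z + 3/8z²
  so R(z) = 1 + z + 3/8z².

Boundary: |R(x)|=1, x<0.
x=-0.66: |R|=0.5033
R=1: x+3/8x²=0 ⇒ x=−8/3=-2.6667; min R=1−1/(4·3/8)=0.3333>−1
Confirm numerically:
  x=-2.571: |R|=0.90777 <1
  x=-1.847: |R|=0.43228 <1
  x=-1.831: |R|=0.42621 <1
  x=-2.981: |R|=1.35139 >1
  x=-2.871: |R|=1.21999 >1
So |R|<1 on (-2.6667, 0).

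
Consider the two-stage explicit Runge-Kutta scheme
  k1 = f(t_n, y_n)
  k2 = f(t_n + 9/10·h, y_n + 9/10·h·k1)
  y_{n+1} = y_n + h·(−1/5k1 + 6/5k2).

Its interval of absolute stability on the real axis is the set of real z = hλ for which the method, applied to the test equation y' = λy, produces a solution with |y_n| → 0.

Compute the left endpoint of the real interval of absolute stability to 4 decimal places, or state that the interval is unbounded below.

On y'=λy, z=hλ:
  k1=λy_n ⇒ h·k1=z·y_n;  k2=λ(1+9/10z)y_n ⇒ h·k2=z(1+9/10z)y_n
  y_{n+1}/y_n = 1 − 1/5z + 6/5z(1+9/10z) = 1 + z + 27/25z²
  so R(z) = 1 + z + 27/25z².

Solve |R(x)|<1 on ℝ⁻.
x=-0.6: |R|=0.7888
R=1: x+27/25x²=0 ⇒ x=−25/27=-0.9259; min R=1−1/(4·27/25)=0.7685>−1
Confirm numerically:
  x=-0.717: |R|=0.83822 <1
  x=-0.577: |R|=0.78256 <1
  x=-0.543: |R|=0.77544 <1
  x=-1.485: |R|=1.89664 >1
  x=-1.096: |R|=1.20131 >1
Interval (-0.9259, 0).

z* = -0.9259.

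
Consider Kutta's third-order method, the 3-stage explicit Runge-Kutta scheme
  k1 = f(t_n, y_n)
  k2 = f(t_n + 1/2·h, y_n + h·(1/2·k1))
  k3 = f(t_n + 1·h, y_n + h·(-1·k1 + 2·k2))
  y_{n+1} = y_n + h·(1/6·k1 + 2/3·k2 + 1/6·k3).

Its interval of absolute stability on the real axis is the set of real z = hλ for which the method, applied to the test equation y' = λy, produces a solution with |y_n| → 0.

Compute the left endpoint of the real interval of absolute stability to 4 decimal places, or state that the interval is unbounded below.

With y'=λy (z=hλ):
  order 3, 3-stage ⇒ R(z)=1+z+z^2/2+z^3/6
  (e.g. R(-1.56)=0.02406, |R|=0.02406)

Find x<0 with |R(x)|<1.
x=-1.56: |R|=0.0241
|R(-2.02)|=0.3535 |R(-1.8)|=0.1520 |R(-1.26)|=0.2004
Bisect:
  x_lo=-3.3033 |R|=2.8548  x_hi=-0.1146 |R|=0.8917
  mid=-1.70893 |R|=0.08051 →hi
  mid=-2.50610 |R|=0.98910 →hi
  mid=-2.90468 |R|=1.77064 →lo
  mid=-2.70539 |R|=1.34600 →lo
  mid=-2.60574 |R|=1.15958 →lo
  mid=-2.55592 |R|=1.07241 →lo
  mid=-2.53101 |R|=1.03028 →lo
  mid=-2.51855 |R|=1.00957 →lo
  mid=-2.51232 |R|=0.99931 →hi
  ...
  [-2.51291,-2.51271] ⇒ x*=-2.5127
Interval (-2.5127, 0).

left endpoint -2.5127.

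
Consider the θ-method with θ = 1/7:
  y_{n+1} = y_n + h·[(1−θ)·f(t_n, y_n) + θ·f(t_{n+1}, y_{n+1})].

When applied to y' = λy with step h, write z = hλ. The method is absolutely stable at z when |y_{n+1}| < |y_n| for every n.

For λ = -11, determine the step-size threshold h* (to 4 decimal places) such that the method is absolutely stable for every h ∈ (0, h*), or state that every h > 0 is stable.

(-2.8000,0); λ=-11 ⇒ h* = (14/5)/11 = 0.2545.

On y'=λy, z=hλ:
  y_{n+1} = y_n + z·[6/7·y_n + 1/7·y_{n+1}] ⇒ (1 − 1/7z)y_{n+1} = (1 + 6/7z)y_n
  ⇒ R(z) = (1 + 6/7z)/(1 − 1/7z).

Need |R(x)|<1, x<0.
x=-1.28: |R|=0.0821
R=−1: 1+6/7x = −1+1/7x ⇒ -5/7x=2 ⇒ x=2/(-5/7)=-2.8000
Confirm numerically:
  x=-2.566: |R|=0.87769 <1
  x=-2.365: |R|=0.76775 <1
  x=-2.194: |R|=0.67044 <1
  x=-3.221: |R|=1.20595 >1
  x=-2.905: |R|=1.05300 >1
Interval (-2.8000, 0).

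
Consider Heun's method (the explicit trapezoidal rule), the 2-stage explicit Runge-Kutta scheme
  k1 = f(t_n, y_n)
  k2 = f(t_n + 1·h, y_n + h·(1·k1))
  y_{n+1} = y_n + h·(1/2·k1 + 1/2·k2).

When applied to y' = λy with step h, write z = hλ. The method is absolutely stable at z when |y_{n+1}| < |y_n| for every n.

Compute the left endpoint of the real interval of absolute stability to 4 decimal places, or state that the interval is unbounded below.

left endpoint -2.0000.

Set f=λy, z=hλ:
  order 2, 2-stage ⇒ R(z)=1+z+z^2/2
  (e.g. R(-1.52)=0.63520, |R|=0.63520)

Solve |R(x)|<1 on ℝ⁻.
x=-1.52: |R|=0.6352
|R(-1.39)|=0.5760 |R(-1.02)|=0.5002 |R(-0.95)|=0.5012
Bisect:
  x_lo=-2.6296 |R|=1.8278  x_hi=-0.3372 |R|=0.7197
  mid=-1.48339 |R|=0.61683 →hi
  mid=-2.05649 |R|=1.05809 →lo
  mid=-1.76994 |R|=0.79640 →hi
  mid=-1.91322 |R|=0.91698 →hi
  mid=-1.98485 |R|=0.98497 →hi
  mid=-2.02067 |R|=1.02089 →lo
  mid=-2.00276 |R|=1.00277 →lo
  mid=-1.99381 |R|=0.99383 →hi
  mid=-1.99829 |R|=0.99829 →hi
  mid=-2.00053 |R|=1.00053 →lo
  ...
  [-2.00011,-1.99997] ⇒ x*=-2.0000
So |R|<1 on (-2.0000, 0).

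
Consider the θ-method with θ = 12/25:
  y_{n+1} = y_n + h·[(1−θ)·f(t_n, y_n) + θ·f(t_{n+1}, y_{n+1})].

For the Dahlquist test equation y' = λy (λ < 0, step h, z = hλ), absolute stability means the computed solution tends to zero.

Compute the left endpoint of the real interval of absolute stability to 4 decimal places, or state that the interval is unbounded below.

Set f=λy, z=hλ:
  y_{n+1} = y_n + z·[13/25·y_n + 12/25·y_{n+1}] ⇒ (1 − 12/25z)y_{n+1} = (1 + 13/25z)y_n
  R(z) = (1 + 13/25z)/(1 − 12/25z).

Solve |R(x)|<1 on ℝ⁻.
x=-1.69: |R|=0.0669
R=−1: 1+13/25x = −1+12/25x ⇒ -1/25x=2 ⇒ x=2/(-1/25)=-50.0000
Confirm numerically:
  x=-44.725: |R|=0.99061 <1
  x=-29.720: |R|=0.94686 <1
  x=-25.508: |R|=0.92603 <1
  x=-23.353: |R|=0.91270 <1
  x=-50.533: |R|=1.00084 >1
  x=-50.505: |R|=1.00080 >1
  x=-50.325: |R|=1.00052 >1
Stable set (-50.0000, 0).

left endpoint -50.0000.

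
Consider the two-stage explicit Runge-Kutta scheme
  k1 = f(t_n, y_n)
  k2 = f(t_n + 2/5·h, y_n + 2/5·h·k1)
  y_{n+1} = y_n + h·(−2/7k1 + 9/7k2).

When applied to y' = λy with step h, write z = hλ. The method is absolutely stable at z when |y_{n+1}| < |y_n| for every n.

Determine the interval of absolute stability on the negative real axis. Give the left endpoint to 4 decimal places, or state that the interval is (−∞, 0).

(-1.9444, 0).

Test eqn y'=λy, z=hλ:
  k1=λy_n ⇒ h·k1=z·y_n;  k2=λ(1+2/5z)y_n ⇒ h·k2=z(1+2/5z)y_n
  y_{n+1}/y_n = 1 − 2/7z + 9/7z(1+2/5z) = 1 + z + 18/35z²
  ⇒ R(z) = 1 + z + 18/35z².

Boundary: |R(x)|=1, x<0.
x=-1.46: |R|=0.6363
R=1: x+18/35x²=0 ⇒ x=−35/18=-1.9444; min R=1−1/(4·18/35)=0.5139>−1
Confirm numerically:
  x=-1.748: |R|=0.82340 <1
  x=-1.653: |R|=0.75224 <1
  x=-0.939: |R|=0.51446 <1
  x=-0.890: |R|=0.51737 <1
  x=-2.238: |R|=1.33787 >1
  x=-2.179: |R|=1.26285 >1
  x=-2.158: |R|=1.23701 >1
Interval (-1.9444, 0).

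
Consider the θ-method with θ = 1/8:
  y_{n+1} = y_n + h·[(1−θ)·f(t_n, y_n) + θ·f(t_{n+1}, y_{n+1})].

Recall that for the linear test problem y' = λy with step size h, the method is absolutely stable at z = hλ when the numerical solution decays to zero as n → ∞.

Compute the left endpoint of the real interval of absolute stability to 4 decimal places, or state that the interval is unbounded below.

Set f=λy, z=hλ:
  y_{n+1} = y_n + z·[7/8·y_n + 1/8·y_{n+1}] ⇒ (1 − 1/8z)y_{n+1} = (1 + 7/8z)y_n
  R(z) = (1 + 7/8z)/(1 − 1/8z).

Solve |R(x)|<1 on ℝ⁻.
x=-0.99: |R|=0.1190
R=−1: 1+7/8x = −1+1/8x ⇒ -3/4x=2 ⇒ x=2/(-3/4)=-2.6667
Confirm numerically:
  x=-2.152: |R|=0.69582 <1
  x=-2.086: |R|=0.65457 <1
  x=-1.961: |R|=0.57494 <1
  x=-1.229: |R|=0.06534 <1
  x=-2.992: |R|=1.17758 >1
  x=-2.794: |R|=1.07078 >1
So |R|<1 on (-2.6667, 0).

left endpoint -2.6667.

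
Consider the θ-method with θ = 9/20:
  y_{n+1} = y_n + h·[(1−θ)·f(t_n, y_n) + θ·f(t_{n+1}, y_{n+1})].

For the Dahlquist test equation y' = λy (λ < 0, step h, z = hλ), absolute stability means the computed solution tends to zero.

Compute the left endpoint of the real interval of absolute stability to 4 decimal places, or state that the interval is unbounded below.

z* = -20.0000.

Test eqn y'=λy, z=hλ:
  y_{n+1} = y_n + z·[11/20·y_n + 9/20·y_{n+1}] ⇒ (1 − 9/20z)y_{n+1} = (1 + 11/20z)y_n
  ⇒ R(z) = (1 + 11/20z)/(1 − 9/20z).

Boundary: |R(x)|=1, x<0.
x=-1.46: |R|=0.1189
R=−1: 1+11/20x = −1+9/20x ⇒ -1/10x=2 ⇒ x=2/(-1/10)=-20.0000
Confirm numerically:
  x=-17.020: |R|=0.96558 <1
  x=-10.312: |R|=0.82824 <1
  x=-8.935: |R|=0.77961 <1
  x=-20.408: |R|=1.00401 >1
  x=-20.390: |R|=1.00383 >1
So |R|<1 on (-20.0000, 0).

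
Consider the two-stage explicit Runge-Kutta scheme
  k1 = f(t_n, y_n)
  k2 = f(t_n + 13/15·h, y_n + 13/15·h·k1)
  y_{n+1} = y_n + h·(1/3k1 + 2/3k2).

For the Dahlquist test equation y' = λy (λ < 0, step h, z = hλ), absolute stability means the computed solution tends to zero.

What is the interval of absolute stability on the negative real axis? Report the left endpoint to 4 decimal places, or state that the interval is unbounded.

Test eqn y'=λy, z=hλ:
  k1=λy_n ⇒ h·k1=z·y_n;  k2=λ(1+13/15z)y_n ⇒ h·k2=z(1+13/15z)y_n
  y_{n+1}/y_n = 1 + 1/3z + 2/3z(1+13/15z) = 1 + z + 26/45z²
  ⇒ R(z) = 1 + z + 26/45z².

Boundary: |R(x)|=1, x<0.
x=-1.46: |R|=0.7716
R=1: x+26/45x²=0 ⇒ x=−45/26=-1.7308; min R=1−1/(4·26/45)=0.5673>−1
Confirm numerically:
  x=-1.691: |R|=0.96114 <1
  x=-1.510: |R|=0.80739 <1
  x=-1.351: |R|=0.70356 <1
  x=-0.705: |R|=0.58217 <1
  x=-1.972: |R|=1.27485 >1
  x=-1.760: |R|=1.02972 >1
Stable set (-1.7308, 0).

z∈(-1.7308,0).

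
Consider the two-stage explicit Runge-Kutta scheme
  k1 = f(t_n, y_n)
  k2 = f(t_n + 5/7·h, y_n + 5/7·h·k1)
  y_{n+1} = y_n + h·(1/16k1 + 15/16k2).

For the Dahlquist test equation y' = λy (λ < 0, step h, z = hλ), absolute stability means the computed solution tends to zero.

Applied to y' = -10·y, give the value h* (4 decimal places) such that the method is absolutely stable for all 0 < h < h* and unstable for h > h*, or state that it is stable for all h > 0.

(-1.4933,0); λ=-10 ⇒ h* = (112/75)/10 = 0.1493.

With y'=λy (z=hλ):
  k1=λy_n ⇒ h·k1=z·y_n;  k2=λ(1+5/7z)y_n ⇒ h·k2=z(1+5/7z)y_n
  y_{n+1}/y_n = 1 + 1/16z + 15/16z(1+5/7z) = 1 + z + 75/112z²
  so R(z) = 1 + z + 75/112z².

Boundary: |R(x)|=1, x<0.
x=-0.88: |R|=0.6386
R=1: x+75/112x²=0 ⇒ x=−112/75=-1.4933; min R=1−1/(4·75/112)=0.6267>−1
Confirm numerically:
  x=-1.171: |R|=0.74724 <1
  x=-0.818: |R|=0.63007 <1
  x=-0.646: |R|=0.63345 <1
  x=-0.623: |R|=0.63691 <1
  x=-1.935: |R|=1.57229 >1
  x=-1.628: |R|=1.14681 >1
Stable set (-1.4933, 0).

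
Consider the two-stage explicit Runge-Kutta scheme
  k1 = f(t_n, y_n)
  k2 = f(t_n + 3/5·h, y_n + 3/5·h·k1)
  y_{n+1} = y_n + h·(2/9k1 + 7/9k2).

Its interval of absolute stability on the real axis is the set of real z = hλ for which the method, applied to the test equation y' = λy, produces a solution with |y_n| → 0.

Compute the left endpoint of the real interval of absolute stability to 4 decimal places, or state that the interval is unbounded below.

With y'=λy (z=hλ):
  k1=λy_n ⇒ h·k1=z·y_n;  k2=λ(1+3/5z)y_n ⇒ h·k2=z(1+3/5z)y_n
  y_{n+1}/y_n = 1 + 2/9z + 7/9z(1+3/5z) = 1 + z + 7/15z²
  R(z) = 1 + z + 7/15z².

Boundary: |R(x)|=1, x<0.
x=-0.64: |R|=0.5511
R=1: x+7/15x²=0 ⇒ x=−15/7=-2.1429; min R=1−1/(4·7/15)=0.4643>−1
Confirm numerically:
  x=-1.873: |R|=0.76413 <1
  x=-1.847: |R|=0.74499 <1
  x=-1.483: |R|=0.54333 <1
  x=-0.985: |R|=0.46777 <1
  x=-2.478: |R|=1.38756 >1
  x=-2.388: |R|=1.27319 >1
So |R|<1 on (-2.1429, 0).

left endpoint -2.1429.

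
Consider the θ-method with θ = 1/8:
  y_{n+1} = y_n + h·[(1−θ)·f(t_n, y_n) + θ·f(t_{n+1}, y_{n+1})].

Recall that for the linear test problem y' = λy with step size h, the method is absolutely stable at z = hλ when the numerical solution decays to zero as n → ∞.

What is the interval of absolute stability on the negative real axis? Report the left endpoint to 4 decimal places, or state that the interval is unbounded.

(-2.6667, 0).

Set f=λy, z=hλ:
  y_{n+1} = y_n + z·[7/8·y_n + 1/8·y_{n+1}] ⇒ (1 − 1/8z)y_{n+1} = (1 + 7/8z)y_n
  Hence R(z) = (1 + 7/8z)/(1 − 1/8z).

Solve |R(x)|<1 on ℝ⁻.
x=-1.66: |R|=0.3747
R=−1: 1+7/8x = −1+1/8x ⇒ -3/4x=2 ⇒ x=2/(-3/4)=-2.6667
Confirm numerically:
  x=-2.462: |R|=0.88262 <1
  x=-1.412: |R|=0.20017 <1
  x=-1.352: |R|=0.15654 <1
  x=-3.110: |R|=1.23942 >1
  x=-2.890: |R|=1.12305 >1
  x=-2.785: |R|=1.06583 >1
Interval (-2.6667, 0).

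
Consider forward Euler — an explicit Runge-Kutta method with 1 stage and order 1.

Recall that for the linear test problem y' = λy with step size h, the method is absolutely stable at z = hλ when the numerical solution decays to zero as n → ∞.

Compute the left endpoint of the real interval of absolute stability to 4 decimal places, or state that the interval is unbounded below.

left endpoint -2.0000.

With y'=λy (z=hλ):
  order 1, 1-stage ⇒ R(z)=1+z
  (e.g. R(-1.04)=-0.04000, |R|=0.04000)

Solve |R(x)|<1 on ℝ⁻.
x=-1.04: |R|=0.0400
|R(-1.77)|=0.7700 |R(-1.47)|=0.4700 |R(-1.34)|=0.3400
Bisect:
  x_lo=-2.7188 |R|=1.7188  x_hi=-0.1223 |R|=0.8777
  mid=-1.42052 |R|=0.42052 →hi
  mid=-2.06965 |R|=1.06965 →lo
  mid=-1.74508 |R|=0.74508 →hi
  mid=-1.90736 |R|=0.90736 →hi
  mid=-1.98850 |R|=0.98850 →hi
  mid=-2.02908 |R|=1.02908 →lo
  mid=-2.00879 |R|=1.00879 →lo
  ...
  [-2.00007,-1.99992] ⇒ x*=-2.0000
Interval (-2.0000, 0).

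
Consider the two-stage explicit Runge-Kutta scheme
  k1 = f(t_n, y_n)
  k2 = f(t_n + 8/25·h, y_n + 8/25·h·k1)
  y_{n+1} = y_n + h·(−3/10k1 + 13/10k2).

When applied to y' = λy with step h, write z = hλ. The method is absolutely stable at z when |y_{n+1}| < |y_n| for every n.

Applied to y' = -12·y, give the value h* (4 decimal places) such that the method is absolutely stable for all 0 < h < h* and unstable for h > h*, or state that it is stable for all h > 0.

With y'=λy (z=hλ):
  k1=λy_n ⇒ h·k1=z·y_n;  k2=λ(1+8/25z)y_n ⇒ h·k2=z(1+8/25z)y_n
  y_{n+1}/y_n = 1 − 3/10z + 13/10z(1+8/25z) = 1 + z + 52/125z²
  so R(z) = 1 + z + 52/125z².

Boundary: |R(x)|=1, x<0.
x=-0.66: |R|=0.5212
R=1: x+52/125x²=0 ⇒ x=−125/52=-2.4038; min R=1−1/(4·52/125)=0.3990>−1
Confirm numerically:
  x=-1.886: |R|=0.59371 <1
  x=-1.512: |R|=0.43904 <1
  x=-1.327: |R|=0.40555 <1
  x=-2.890: |R|=1.58447 >1
  x=-2.626: |R|=1.24268 >1
  x=-2.583: |R|=1.19251 >1
Interval (-2.4038, 0).

(-2.4038,0); λ=-12 ⇒ h* = (125/52)/12 = 0.2003.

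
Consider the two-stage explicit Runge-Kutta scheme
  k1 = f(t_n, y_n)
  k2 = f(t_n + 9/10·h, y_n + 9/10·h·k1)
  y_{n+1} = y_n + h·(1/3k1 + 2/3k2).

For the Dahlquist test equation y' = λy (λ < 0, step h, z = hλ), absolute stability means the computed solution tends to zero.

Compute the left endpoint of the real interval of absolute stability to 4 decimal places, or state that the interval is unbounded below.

z* = -1.6667.

Set f=λy, z=hλ:
  k1=λy_n ⇒ h·k1=z·y_n;  k2=λ(1+9/10z)y_n ⇒ h·k2=z(1+9/10z)y_n
  y_{n+1}/y_n = 1 + 1/3z + 2/3z(1+9/10z) = 1 + z + 3/5z²
  ⇒ R(z) = 1 + z + 3/5z².

Solve |R(x)|<1 on ℝ⁻.
x=-0.44: |R|=0.6762
R=1: x+3/5x²=0 ⇒ x=−5/3=-1.6667; min R=1−1/(4·3/5)=0.5833>−1
Confirm numerically:
  x=-1.620: |R|=0.95464 <1
  x=-1.580: |R|=0.91784 <1
  x=-1.231: |R|=0.67822 <1
  x=-0.672: |R|=0.59895 <1
  x=-1.898: |R|=1.26344 >1
  x=-1.830: |R|=1.17934 >1
Interval (-1.6667, 0).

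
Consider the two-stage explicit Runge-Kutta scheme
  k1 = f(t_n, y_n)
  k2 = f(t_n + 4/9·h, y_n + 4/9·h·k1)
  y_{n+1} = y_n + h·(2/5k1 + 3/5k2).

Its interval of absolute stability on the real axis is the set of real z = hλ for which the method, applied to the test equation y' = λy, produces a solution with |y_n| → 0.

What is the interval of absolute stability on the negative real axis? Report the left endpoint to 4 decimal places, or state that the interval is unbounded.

Test eqn y'=λy, z=hλ:
  k1=λy_n ⇒ h·k1=z·y_n;  k2=λ(1+4/9z)y_n ⇒ h·k2=z(1+4/9z)y_n
  y_{n+1}/y_n = 1 + 2/5z + 3/5z(1+4/9z) = 1 + z + 4/15z²
  ⇒ R(z) = 1 + z + 4/15z².

Boundary: |R(x)|=1, x<0.
x=-1.05: |R|=0.2440
R=1: x+4/15x²=0 ⇒ x=−15/4=-3.7500; min R=1−1/(4·4/15)=0.0625>−1
Confirm numerically:
  x=-3.257: |R|=0.57181 <1
  x=-2.828: |R|=0.30469 <1
  x=-2.389: |R|=0.13295 <1
  x=-4.256: |R|=1.57428 >1
  x=-4.027: |R|=1.29746 >1
  x=-3.942: |R|=1.20183 >1
Stable set (-3.7500, 0).

z∈(-3.7500,0).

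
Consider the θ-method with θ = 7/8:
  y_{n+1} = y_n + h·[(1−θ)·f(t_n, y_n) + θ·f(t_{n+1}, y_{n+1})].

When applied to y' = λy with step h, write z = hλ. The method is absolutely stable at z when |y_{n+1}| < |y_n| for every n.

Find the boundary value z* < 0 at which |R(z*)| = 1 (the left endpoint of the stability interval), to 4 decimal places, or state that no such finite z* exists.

Test eqn y'=λy, z=hλ:
  y_{n+1} = y_n + z·[1/8·y_n + 7/8·y_{n+1}] ⇒ (1 − 7/8z)y_{n+1} = (1 + 1/8z)y_n
  ⇒ R(z) = (1 + 1/8z)/(1 − 7/8z).

Solve |R(x)|<1 on ℝ⁻.
x=-1.78: |R|=0.3040
x=-2: |R|=0.2727
x=-10: |R|=0.0256
x=-100: |R|=0.1299
θ=7/8≥1/2 ⇒ |1+1/8x|<|1−7/8x| ∀x<0 ⇒ interval (−∞,0).

(−∞, 0) — no finite endpoint.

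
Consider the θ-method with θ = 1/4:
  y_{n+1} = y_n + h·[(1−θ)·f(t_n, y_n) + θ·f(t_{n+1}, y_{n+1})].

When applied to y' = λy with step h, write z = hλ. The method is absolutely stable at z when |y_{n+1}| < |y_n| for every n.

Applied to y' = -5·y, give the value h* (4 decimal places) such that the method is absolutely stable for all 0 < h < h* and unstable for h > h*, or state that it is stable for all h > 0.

(-4.0000,0); λ=-5 ⇒ h* = (4)/5 = 0.8000.

Set f=λy, z=hλ:
  y_{n+1} = y_n + z·[3/4·y_n + 1/4·y_{n+1}] ⇒ (1 − 1/4z)y_{n+1} = (1 + 3/4z)y_n
  Hence R(z) = (1 + 3/4z)/(1 − 1/4z).

Need |R(x)|<1, x<0.
x=-1.09: |R|=0.1434
R=−1: 1+3/4x = −1+1/4x ⇒ -1/2x=2 ⇒ x=2/(-1/2)=-4.0000
Confirm numerically:
  x=-3.601: |R|=0.89501 <1
  x=-3.158: |R|=0.76474 <1
  x=-2.906: |R|=0.68317 <1
  x=-2.661: |R|=0.59796 <1
  x=-4.552: |R|=1.12909 >1
  x=-4.352: |R|=1.08429 >1
  x=-4.040: |R|=1.00995 >1
Stable set (-4.0000, 0).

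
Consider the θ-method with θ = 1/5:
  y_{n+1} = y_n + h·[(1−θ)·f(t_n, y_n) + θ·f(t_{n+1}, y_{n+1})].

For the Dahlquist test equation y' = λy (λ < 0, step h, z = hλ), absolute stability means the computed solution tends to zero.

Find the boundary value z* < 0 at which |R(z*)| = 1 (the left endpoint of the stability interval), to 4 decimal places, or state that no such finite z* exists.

left endpoint -3.3333.

On y'=λy, z=hλ:
  y_{n+1} = y_n + z·[4/5·y_n + 1/5·y_{n+1}] ⇒ (1 − 1/5z)y_{n+1} = (1 + 4/5z)y_n
  Hence R(z) = (1 + 4/5z)/(1 − 1/5z).

Solve |R(x)|<1 on ℝ⁻.
x=-1.06: |R|=0.1254
R=−1: 1+4/5x = −1+1/5x ⇒ -3/5x=2 ⇒ x=2/(-3/5)=-3.3333
Confirm numerically:
  x=-3.142: |R|=0.92950 <1
  x=-3.003: |R|=0.87617 <1
  x=-2.089: |R|=0.47341 <1
  x=-3.830: |R|=1.16874 >1
  x=-3.505: |R|=1.06055 >1
So |R|<1 on (-3.3333, 0).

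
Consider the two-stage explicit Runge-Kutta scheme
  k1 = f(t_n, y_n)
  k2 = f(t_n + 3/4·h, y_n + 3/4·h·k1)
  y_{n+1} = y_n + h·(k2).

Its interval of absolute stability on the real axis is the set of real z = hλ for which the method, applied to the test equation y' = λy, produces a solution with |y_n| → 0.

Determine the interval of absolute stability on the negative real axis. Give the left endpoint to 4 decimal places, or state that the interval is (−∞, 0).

z∈(-1.3333,0).

Set f=λy, z=hλ:
  k1=λy_n ⇒ h·k1=z·y_n;  k2=λ(1+3/4z)y_n ⇒ h·k2=z(1+3/4z)y_n
  y_{n+1}/y_n = 1 + z(1+3/4z) = 1 + z + 3/4z²
  Hence R(z) = 1 + z + 3/4z².

Solve |R(x)|<1 on ℝ⁻.
x=-1.19: |R|=0.8721
R=1: x+3/4x²=0 ⇒ x=−4/3=-1.3333; min R=1−1/(4·3/4)=0.6667>−1
Confirm numerically:
  x=-1.117: |R|=0.81877 <1
  x=-1.109: |R|=0.81341 <1
  x=-0.882: |R|=0.70144 <1
  x=-1.520: |R|=1.21280 >1
  x=-1.513: |R|=1.20388 >1
So |R|<1 on (-1.3333, 0).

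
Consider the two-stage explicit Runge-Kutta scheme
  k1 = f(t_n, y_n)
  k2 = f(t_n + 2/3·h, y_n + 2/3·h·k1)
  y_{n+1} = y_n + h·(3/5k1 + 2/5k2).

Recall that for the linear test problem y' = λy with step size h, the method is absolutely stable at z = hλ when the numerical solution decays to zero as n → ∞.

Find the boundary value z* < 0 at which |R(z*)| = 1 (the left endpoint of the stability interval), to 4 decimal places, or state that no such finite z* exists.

left endpoint -3.7500.

On y'=λy, z=hλ:
  k1=λy_n ⇒ h·k1=z·y_n;  k2=λ(1+2/3z)y_n ⇒ h·k2=z(1+2/3z)y_n
  y_{n+1}/y_n = 1 + 3/5z + 2/5z(1+2/3z) = 1 + z + 4/15z²
  so R(z) = 1 + z + 4/15z².

Boundary: |R(x)|=1, x<0.
x=-1.17: |R|=0.1950
R=1: x+4/15x²=0 ⇒ x=−15/4=-3.7500; min R=1−1/(4·4/15)=0.0625>−1
Confirm numerically:
  x=-2.467: |R|=0.15596 <1
  x=-2.239: |R|=0.09783 <1
  x=-2.170: |R|=0.08571 <1
  x=-4.064: |R|=1.34029 >1
  x=-3.777: |R|=1.02719 >1
Stable set (-3.7500, 0).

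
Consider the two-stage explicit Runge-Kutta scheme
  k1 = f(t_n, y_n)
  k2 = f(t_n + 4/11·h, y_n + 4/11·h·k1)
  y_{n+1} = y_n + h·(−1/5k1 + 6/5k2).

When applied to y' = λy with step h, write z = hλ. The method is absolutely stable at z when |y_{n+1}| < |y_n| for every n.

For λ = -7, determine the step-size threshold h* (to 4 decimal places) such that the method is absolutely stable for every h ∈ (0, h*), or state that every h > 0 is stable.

(-2.2917,0); λ=-7 ⇒ h* = (55/24)/7 = 0.3274.

Set f=λy, z=hλ:
  k1=λy_n ⇒ h·k1=z·y_n;  k2=λ(1+4/11z)y_n ⇒ h·k2=z(1+4/11z)y_n
  y_{n+1}/y_n = 1 − 1/5z + 6/5z(1+4/11z) = 1 + z + 24/55z²
  Hence R(z) = 1 + z + 24/55z².

Find x<0 with |R(x)|<1.
x=-0.76: |R|=0.4920
R=1: x+24/55x²=0 ⇒ x=−55/24=-2.2917; min R=1−1/(4·24/55)=0.4271>−1
Confirm numerically:
  x=-2.022: |R|=0.76207 <1
  x=-1.960: |R|=0.71633 <1
  x=-1.411: |R|=0.45777 <1
  x=-1.025: |R|=0.43345 <1
  x=-2.471: |R|=1.19337 >1
  x=-2.359: |R|=1.06931 >1
So |R|<1 on (-2.2917, 0).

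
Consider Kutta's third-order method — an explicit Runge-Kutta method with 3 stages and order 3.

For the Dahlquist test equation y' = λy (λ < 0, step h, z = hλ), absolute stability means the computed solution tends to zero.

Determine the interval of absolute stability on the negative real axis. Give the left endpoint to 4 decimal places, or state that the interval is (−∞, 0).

z∈(-2.5127,0).

On y'=λy, z=hλ:
  order 3, 3-stage ⇒ R(z)=1+z+z^2/2+z^3/6
  (e.g. R(-1.09)=0.28821, |R|=0.28821)

Boundary: |R(x)|=1, x<0.
x=-1.09: |R|=0.2882
|R(-2.89)|=1.7369 |R(-2.73)|=1.3946 |R(-2.38)|=0.7947
Bisect:
  x_lo=-3.3127 |R|=2.8847  x_hi=-0.0533 |R|=0.9481
  mid=-1.68301 |R|=0.06127 →hi
  mid=-2.49786 |R|=0.97569 →hi
  mid=-2.90528 |R|=1.77204 →lo
  mid=-2.70157 |R|=1.33856 →lo
  mid=-2.59972 |R|=1.14883 →lo
  mid=-2.54879 |R|=1.06025 →lo
  mid=-2.52332 |R|=1.01748 →lo
  ...
  [-2.51278,-2.51258] ⇒ x*=-2.5127
So |R|<1 on (-2.5127, 0).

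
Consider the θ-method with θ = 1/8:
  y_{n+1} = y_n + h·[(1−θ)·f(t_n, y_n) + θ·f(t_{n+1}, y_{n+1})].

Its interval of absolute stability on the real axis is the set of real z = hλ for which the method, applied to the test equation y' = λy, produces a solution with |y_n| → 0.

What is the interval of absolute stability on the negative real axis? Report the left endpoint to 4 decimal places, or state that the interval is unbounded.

Set f=λy, z=hλ:
  y_{n+1} = y_n + z·[7/8·y_n + 1/8·y_{n+1}] ⇒ (1 − 1/8z)y_{n+1} = (1 + 7/8z)y_n
  so R(z) = (1 + 7/8z)/(1 − 1/8z).

Need |R(x)|<1, x<0.
x=-1.44: |R|=0.2203
R=−1: 1+7/8x = −1+1/8x ⇒ -3/4x=2 ⇒ x=2/(-3/4)=-2.6667
Confirm numerically:
  x=-2.603: |R|=0.96397 <1
  x=-2.543: |R|=0.92962 <1
  x=-1.947: |R|=0.56590 <1
  x=-3.140: |R|=1.25494 >1
  x=-2.834: |R|=1.09267 >1
  x=-2.725: |R|=1.03263 >1
So |R|<1 on (-2.6667, 0).

(-2.6667, 0).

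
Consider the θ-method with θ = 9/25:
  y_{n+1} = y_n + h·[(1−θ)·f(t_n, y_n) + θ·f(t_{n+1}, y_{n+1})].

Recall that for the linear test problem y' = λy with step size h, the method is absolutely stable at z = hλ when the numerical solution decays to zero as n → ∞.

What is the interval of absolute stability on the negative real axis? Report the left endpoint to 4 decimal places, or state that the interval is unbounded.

With y'=λy (z=hλ):
  y_{n+1} = y_n + z·[16/25·y_n + 9/25·y_{n+1}] ⇒ (1 − 9/25z)y_{n+1} = (1 + 16/25z)y_n
  Hence R(z) = (1 + 16/25z)/(1 − 9/25z).

Find x<0 with |R(x)|<1.
x=-1.26: |R|=0.1332
R=−1: 1+16/25x = −1+9/25x ⇒ -7/25x=2 ⇒ x=2/(-7/25)=-7.1429
Confirm numerically:
  x=-6.552: |R|=0.95074 <1
  x=-5.392: |R|=0.83332 <1
  x=-3.563: |R|=0.56088 <1
  x=-7.532: |R|=1.02936 >1
  x=-7.335: |R|=1.01478 >1
  x=-7.286: |R|=1.01106 >1
Stable set (-7.1429, 0).

z∈(-7.1429,0).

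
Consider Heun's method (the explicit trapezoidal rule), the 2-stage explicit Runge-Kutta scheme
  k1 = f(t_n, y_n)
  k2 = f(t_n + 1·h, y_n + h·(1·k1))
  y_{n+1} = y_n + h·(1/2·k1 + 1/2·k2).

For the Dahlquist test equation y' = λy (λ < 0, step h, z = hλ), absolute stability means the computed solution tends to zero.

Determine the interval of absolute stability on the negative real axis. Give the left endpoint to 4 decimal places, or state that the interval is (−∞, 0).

Set f=λy, z=hλ:
  order 2, 2-stage ⇒ R(z)=1+z+z^2/2
  (e.g. R(-1.54)=0.64580, |R|=0.64580)

Boundary: |R(x)|=1, x<0.
x=-1.54: |R|=0.6458
|R(-1.98)|=0.9802 |R(-1.48)|=0.6152 |R(-0.7)|=0.5450
Bisect:
  x_lo=-2.7842 |R|=2.0916  x_hi=-0.2399 |R|=0.7888
  mid=-1.51206 |R|=0.63110 →hi
  mid=-2.14812 |R|=1.15909 →lo
  mid=-1.83009 |R|=0.84453 →hi
  mid=-1.98910 |R|=0.98916 →hi
  mid=-2.06861 |R|=1.07097 →lo
  mid=-2.02886 |R|=1.02927 →lo
  mid=-2.00898 |R|=1.00902 →lo
  mid=-1.99904 |R|=0.99904 →hi
  mid=-2.00401 |R|=1.00402 →lo
  ...
  [-2.00013,-1.99998] ⇒ x*=-2.0000
Stable set (-2.0000, 0).

(-2.0000, 0).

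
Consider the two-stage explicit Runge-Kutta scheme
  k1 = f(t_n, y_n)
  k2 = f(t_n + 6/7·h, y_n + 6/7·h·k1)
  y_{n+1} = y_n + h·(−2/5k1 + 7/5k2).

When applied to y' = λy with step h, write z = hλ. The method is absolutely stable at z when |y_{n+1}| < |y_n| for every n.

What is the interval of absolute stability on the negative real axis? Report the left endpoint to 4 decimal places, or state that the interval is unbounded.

Set f=λy, z=hλ:
  k1=λy_n ⇒ h·k1=z·y_n;  k2=λ(1+6/7z)y_n ⇒ h·k2=z(1+6/7z)y_n
  y_{n+1}/y_n = 1 − 2/5z + 7/5z(1+6/7z) = 1 + z + 6/5z²
  ⇒ R(z) = 1 + z + 6/5z².

Solve |R(x)|<1 on ℝ⁻.
x=-0.88: |R|=1.0493
R=1: x+6/5x²=0 ⇒ x=−5/6=-0.8333; min R=1−1/(4·6/5)=0.7917>−1
Confirm numerically:
  x=-0.741: |R|=0.91790 <1
  x=-0.641: |R|=0.85206 <1
  x=-0.599: |R|=0.83156 <1
  x=-0.339: |R|=0.79891 <1
  x=-1.332: |R|=1.79707 >1
  x=-1.305: |R|=1.73863 >1
So |R|<1 on (-0.8333, 0).

(-0.8333, 0).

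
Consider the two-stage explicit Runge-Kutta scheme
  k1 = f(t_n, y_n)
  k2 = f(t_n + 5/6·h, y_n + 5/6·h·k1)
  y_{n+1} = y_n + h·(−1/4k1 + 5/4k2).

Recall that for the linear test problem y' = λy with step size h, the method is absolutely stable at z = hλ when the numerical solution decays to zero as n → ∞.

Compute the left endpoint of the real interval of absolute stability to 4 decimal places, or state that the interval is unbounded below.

Set f=λy, z=hλ:
  k1=λy_n ⇒ h·k1=z·y_n;  k2=λ(1+5/6z)y_n ⇒ h·k2=z(1+5/6z)y_n
  y_{n+1}/y_n = 1 − 1/4z + 5/4z(1+5/6z) = 1 + z + 25/24z²
  ⇒ R(z) = 1 + z + 25/24z².

Boundary: |R(x)|=1, x<0.
x=-1.36: |R|=1.5667
R=1: x+25/24x²=0 ⇒ x=−24/25=-0.9600; min R=1−1/(4·25/24)=0.7600>−1
Confirm numerically:
  x=-0.734: |R|=0.82720 <1
  x=-0.504: |R|=0.76060 <1
  x=-0.436: |R|=0.76202 <1
  x=-1.049: |R|=1.09725 >1
  x=-1.018: |R|=1.06150 >1
Interval (-0.9600, 0).

z* = -0.9600.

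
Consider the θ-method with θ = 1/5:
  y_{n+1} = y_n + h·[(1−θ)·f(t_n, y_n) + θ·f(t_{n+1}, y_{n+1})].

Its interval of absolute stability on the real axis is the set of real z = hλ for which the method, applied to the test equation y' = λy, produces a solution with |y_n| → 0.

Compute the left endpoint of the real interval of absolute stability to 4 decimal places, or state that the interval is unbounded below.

On y'=λy, z=hλ:
  y_{n+1} = y_n + z·[4/5·y_n + 1/5·y_{n+1}] ⇒ (1 − 1/5z)y_{n+1} = (1 + 4/5z)y_n
  ⇒ R(z) = (1 + 4/5z)/(1 − 1/5z).

Solve |R(x)|<1 on ℝ⁻.
x=-1.13: |R|=0.0783
R=−1: 1+4/5x = −1+1/5x ⇒ -3/5x=2 ⇒ x=2/(-3/5)=-3.3333
Confirm numerically:
  x=-3.180: |R|=0.94377 <1
  x=-3.137: |R|=0.92761 <1
  x=-3.047: |R|=0.89325 <1
  x=-3.042: |R|=0.89132 <1
  x=-3.703: |R|=1.12743 >1
  x=-3.592: |R|=1.09032 >1
  x=-3.515: |R|=1.06400 >1
So |R|<1 on (-3.3333, 0).

z* = -3.3333.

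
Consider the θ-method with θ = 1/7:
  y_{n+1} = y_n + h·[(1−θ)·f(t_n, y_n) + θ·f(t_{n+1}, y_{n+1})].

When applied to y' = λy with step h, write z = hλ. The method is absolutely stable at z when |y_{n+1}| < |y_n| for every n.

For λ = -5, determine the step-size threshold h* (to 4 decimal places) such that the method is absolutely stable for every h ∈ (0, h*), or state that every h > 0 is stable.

(-2.8000,0); λ=-5 ⇒ h* = (14/5)/5 = 0.5600.

Set f=λy, z=hλ:
  y_{n+1} = y_n + z·[6/7·y_n + 1/7·y_{n+1}] ⇒ (1 − 1/7z)y_{n+1} = (1 + 6/7z)y_n
  Hence R(z) = (1 + 6/7z)/(1 − 1/7z).

Solve |R(x)|<1 on ℝ⁻.
x=-1.79: |R|=0.4255
R=−1: 1+6/7x = −1+1/7x ⇒ -5/7x=2 ⇒ x=2/(-5/7)=-2.8000
Confirm numerically:
  x=-2.719: |R|=0.95833 <1
  x=-1.995: |R|=0.55253 <1
  x=-1.473: |R|=0.21692 <1
  x=-3.385: |R|=1.28166 >1
  x=-3.383: |R|=1.28075 >1
  x=-3.351: |R|=1.26616 >1
Stable set (-2.8000, 0).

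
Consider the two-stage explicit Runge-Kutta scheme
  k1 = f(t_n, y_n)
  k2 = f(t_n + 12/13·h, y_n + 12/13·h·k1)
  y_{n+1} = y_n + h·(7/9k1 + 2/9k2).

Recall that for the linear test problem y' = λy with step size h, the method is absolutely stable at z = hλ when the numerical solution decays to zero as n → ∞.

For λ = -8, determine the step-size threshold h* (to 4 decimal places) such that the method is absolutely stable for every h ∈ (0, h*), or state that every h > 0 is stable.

(-4.8750,0); λ=-8 ⇒ h* = (39/8)/8 = 0.6094.

With y'=λy (z=hλ):
  k1=λy_n ⇒ h·k1=z·y_n;  k2=λ(1+12/13z)y_n ⇒ h·k2=z(1+12/13z)y_n
  y_{n+1}/y_n = 1 + 7/9z + 2/9z(1+12/13z) = 1 + z + 8/39z²
  R(z) = 1 + z + 8/39z².

Solve |R(x)|<1 on ℝ⁻.
x=-1.25: |R|=0.0705
R=1: x+8/39x²=0 ⇒ x=−39/8=-4.8750; min R=1−1/(4·8/39)=-0.2188>−1
Confirm numerically:
  x=-4.658: |R|=0.79266 <1
  x=-4.493: |R|=0.64793 <1
  x=-2.942: |R|=0.16654 <1
  x=-2.264: |R|=0.21258 <1
  x=-5.025: |R|=1.15462 >1
  x=-4.955: |R|=1.08131 >1
Stable set (-4.8750, 0).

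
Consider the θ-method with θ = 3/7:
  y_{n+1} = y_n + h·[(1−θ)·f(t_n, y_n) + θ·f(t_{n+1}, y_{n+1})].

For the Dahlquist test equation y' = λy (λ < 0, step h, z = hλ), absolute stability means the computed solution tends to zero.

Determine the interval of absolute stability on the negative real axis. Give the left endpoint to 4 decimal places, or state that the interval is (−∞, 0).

(-14.0000, 0).

On y'=λy, z=hλ:
  y_{n+1} = y_n + z·[4/7·y_n + 3/7·y_{n+1}] ⇒ (1 − 3/7z)y_{n+1} = (1 + 4/7z)y_n
  Hence R(z) = (1 + 4/7z)/(1 − 3/7z).

Boundary: |R(x)|=1, x<0.
x=-1.45: |R|=0.1057
R=−1: 1+4/7x = −1+3/7x ⇒ -1/7x=2 ⇒ x=2/(-1/7)=-14.0000
Confirm numerically:
  x=-12.695: |R|=0.97105 <1
  x=-11.577: |R|=0.94194 <1
  x=-10.171: |R|=0.89793 <1
  x=-5.798: |R|=0.66377 <1
  x=-14.408: |R|=1.00812 >1
  x=-14.195: |R|=1.00393 >1
  x=-14.043: |R|=1.00088 >1
Interval (-14.0000, 0).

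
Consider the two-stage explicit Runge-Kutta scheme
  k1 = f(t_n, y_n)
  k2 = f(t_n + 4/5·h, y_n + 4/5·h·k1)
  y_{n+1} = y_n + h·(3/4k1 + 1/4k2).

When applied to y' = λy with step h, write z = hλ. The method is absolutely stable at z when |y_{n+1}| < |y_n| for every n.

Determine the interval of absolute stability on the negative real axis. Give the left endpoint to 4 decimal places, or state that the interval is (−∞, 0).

Test eqn y'=λy, z=hλ:
  k1=λy_n ⇒ h·k1=z·y_n;  k2=λ(1+4/5z)y_n ⇒ h·k2=z(1+4/5z)y_n
  y_{n+1}/y_n = 1 + 3/4z + 1/4z(1+4/5z) = 1 + z + 1/5z²
  R(z) = 1 + z + 1/5z².

Find x<0 with |R(x)|<1.
x=-1.27: |R|=0.0526
R=1: x+1/5x²=0 ⇒ x=−5=-5.0000; min R=1−1/(4·1/5)=-0.2500>−1
Confirm numerically:
  x=-4.578: |R|=0.61362 <1
  x=-4.567: |R|=0.60450 <1
  x=-2.443: |R|=0.24935 <1
  x=-5.555: |R|=1.61660 >1
  x=-5.273: |R|=1.28791 >1
  x=-5.095: |R|=1.09680 >1
So |R|<1 on (-5.0000, 0).

(-5.0000, 0).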